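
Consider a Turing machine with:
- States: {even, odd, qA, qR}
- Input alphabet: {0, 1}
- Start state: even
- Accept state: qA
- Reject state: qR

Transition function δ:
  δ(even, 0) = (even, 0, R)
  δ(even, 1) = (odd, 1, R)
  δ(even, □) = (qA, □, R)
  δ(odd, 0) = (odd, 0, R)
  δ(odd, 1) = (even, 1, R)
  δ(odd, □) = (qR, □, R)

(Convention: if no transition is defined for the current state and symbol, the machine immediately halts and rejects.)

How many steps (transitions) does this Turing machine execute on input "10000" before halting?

Execution trace:
Initial: [even]10000
Step 1: δ(even, 1) = (odd, 1, R) → 1[odd]0000
Step 2: δ(odd, 0) = (odd, 0, R) → 10[odd]000
Step 3: δ(odd, 0) = (odd, 0, R) → 100[odd]00
Step 4: δ(odd, 0) = (odd, 0, R) → 1000[odd]0
Step 5: δ(odd, 0) = (odd, 0, R) → 10000[odd]□
Step 6: δ(odd, □) = (qR, □, R) → 10000□[qR]□

The machine reaches the reject state qR and halts.

The machine executed 6 steps before halting.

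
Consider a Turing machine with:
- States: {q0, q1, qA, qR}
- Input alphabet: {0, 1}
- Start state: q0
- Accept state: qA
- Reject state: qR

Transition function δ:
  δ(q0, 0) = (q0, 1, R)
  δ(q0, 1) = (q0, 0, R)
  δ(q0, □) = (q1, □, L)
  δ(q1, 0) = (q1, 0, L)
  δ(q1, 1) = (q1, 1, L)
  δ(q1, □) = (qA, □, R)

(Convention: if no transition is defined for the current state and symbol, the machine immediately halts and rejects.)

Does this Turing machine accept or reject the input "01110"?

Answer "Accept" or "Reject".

Execution trace:
Initial: [q0]01110
Step 1: δ(q0, 0) = (q0, 1, R) → 1[q0]1110
Step 2: δ(q0, 1) = (q0, 0, R) → 10[q0]110
Step 3: δ(q0, 1) = (q0, 0, R) → 100[q0]10
Step 4: δ(q0, 1) = (q0, 0, R) → 1000[q0]0
Step 5: δ(q0, 0) = (q0, 1, R) → 10001[q0]□
Step 6: δ(q0, □) = (q1, □, L) → 1000[q1]1□
Step 7: δ(q1, 1) = (q1, 1, L) → 100[q1]01□
Step 8: δ(q1, 0) = (q1, 0, L) → 10[q1]001□
Step 9: δ(q1, 0) = (q1, 0, L) → 1[q1]0001□
Step 10: δ(q1, 0) = (q1, 0, L) → [q1]10001□
Step 11: δ(q1, 1) = (q1, 1, L) → [q1]□10001□
Step 12: δ(q1, □) = (qA, □, R) → □[qA]10001□

The machine reaches the accept state qA and halts.

Answer: Accept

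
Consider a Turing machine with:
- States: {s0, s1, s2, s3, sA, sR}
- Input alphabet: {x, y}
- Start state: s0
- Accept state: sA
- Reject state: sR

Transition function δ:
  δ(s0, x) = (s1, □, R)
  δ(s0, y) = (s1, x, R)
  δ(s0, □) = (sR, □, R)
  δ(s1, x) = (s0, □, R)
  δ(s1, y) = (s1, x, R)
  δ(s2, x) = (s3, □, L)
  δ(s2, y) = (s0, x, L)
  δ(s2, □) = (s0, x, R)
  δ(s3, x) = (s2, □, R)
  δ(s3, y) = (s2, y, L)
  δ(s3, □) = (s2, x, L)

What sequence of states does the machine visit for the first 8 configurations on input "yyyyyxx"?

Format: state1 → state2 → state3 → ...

Execution trace:
Initial: [s0]yyyyyxx
Step 1: δ(s0, y) = (s1, x, R) → x[s1]yyyyxx
Step 2: δ(s1, y) = (s1, x, R) → xx[s1]yyyxx
Step 3: δ(s1, y) = (s1, x, R) → xxx[s1]yyxx
Step 4: δ(s1, y) = (s1, x, R) → xxxx[s1]yxx
Step 5: δ(s1, y) = (s1, x, R) → xxxxx[s1]xx
Step 6: δ(s1, x) = (s0, □, R) → xxxxx□[s0]x
Step 7: δ(s0, x) = (s1, □, R) → xxxxx□□[s1]□

No transition is defined for δ(s1, □). By convention the machine halts and rejects.

State sequence: s0 → s1 → s1 → s1 → s1 → s1 → s0 → s1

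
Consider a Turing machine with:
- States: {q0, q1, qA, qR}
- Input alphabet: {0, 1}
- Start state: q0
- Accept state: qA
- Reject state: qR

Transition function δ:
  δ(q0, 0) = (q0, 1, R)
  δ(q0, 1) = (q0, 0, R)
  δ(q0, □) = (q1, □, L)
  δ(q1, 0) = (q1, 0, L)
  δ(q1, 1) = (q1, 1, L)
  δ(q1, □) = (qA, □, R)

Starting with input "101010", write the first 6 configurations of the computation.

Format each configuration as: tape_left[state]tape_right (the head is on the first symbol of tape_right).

Transitions applied:
Step 1: δ(q0, 1) = (q0, 0, R)
Step 2: δ(q0, 0) = (q0, 1, R)
Step 3: δ(q0, 1) = (q0, 0, R)
Step 4: δ(q0, 0) = (q0, 1, R)
Step 5: δ(q0, 1) = (q0, 0, R)

The first 6 configurations are:
[q0]101010 ⊢ 0[q0]01010 ⊢ 01[q0]1010 ⊢ 010[q0]010 ⊢ 0101[q0]10 ⊢ 01010[q0]0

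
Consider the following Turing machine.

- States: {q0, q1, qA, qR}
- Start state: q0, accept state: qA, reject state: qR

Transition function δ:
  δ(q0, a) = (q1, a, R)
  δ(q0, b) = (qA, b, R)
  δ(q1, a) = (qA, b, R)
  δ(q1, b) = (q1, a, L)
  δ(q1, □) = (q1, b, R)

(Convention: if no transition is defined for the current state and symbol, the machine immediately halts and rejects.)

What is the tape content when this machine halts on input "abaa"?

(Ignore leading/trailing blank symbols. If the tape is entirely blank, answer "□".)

Execution trace:
Initial: [q0]abaa
Step 1: δ(q0, a) = (q1, a, R) → a[q1]baa
Step 2: δ(q1, b) = (q1, a, L) → [q1]aaaa
Step 3: δ(q1, a) = (qA, b, R) → b[qA]aaa

The machine reaches the accept state qA and halts.

Final tape (ignoring leading/trailing blanks): baaa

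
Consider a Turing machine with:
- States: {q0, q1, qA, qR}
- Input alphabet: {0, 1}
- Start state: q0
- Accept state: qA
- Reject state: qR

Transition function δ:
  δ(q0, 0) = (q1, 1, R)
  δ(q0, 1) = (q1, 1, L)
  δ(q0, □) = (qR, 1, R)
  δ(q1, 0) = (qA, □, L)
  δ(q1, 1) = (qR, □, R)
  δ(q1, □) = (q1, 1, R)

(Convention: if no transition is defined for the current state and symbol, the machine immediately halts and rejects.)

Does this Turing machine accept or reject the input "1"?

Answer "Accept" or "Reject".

Execution trace:
Initial: [q0]1
Step 1: δ(q0, 1) = (q1, 1, L) → [q1]□1
Step 2: δ(q1, □) = (q1, 1, R) → 1[q1]1
Step 3: δ(q1, 1) = (qR, □, R) → 1□[qR]□

The machine reaches the reject state qR and halts.

Answer: Reject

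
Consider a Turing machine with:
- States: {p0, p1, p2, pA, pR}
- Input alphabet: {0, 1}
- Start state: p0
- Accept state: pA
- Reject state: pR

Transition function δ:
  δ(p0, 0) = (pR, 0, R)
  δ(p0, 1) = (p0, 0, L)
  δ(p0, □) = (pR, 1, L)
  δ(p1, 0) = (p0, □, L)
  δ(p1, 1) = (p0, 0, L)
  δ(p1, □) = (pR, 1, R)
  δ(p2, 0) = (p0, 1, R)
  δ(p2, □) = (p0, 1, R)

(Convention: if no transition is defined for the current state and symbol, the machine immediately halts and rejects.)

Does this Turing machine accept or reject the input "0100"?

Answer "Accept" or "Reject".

Execution trace:
Initial: [p0]0100
Step 1: δ(p0, 0) = (pR, 0, R) → 0[pR]100

The machine reaches the reject state pR and halts.

Answer: Reject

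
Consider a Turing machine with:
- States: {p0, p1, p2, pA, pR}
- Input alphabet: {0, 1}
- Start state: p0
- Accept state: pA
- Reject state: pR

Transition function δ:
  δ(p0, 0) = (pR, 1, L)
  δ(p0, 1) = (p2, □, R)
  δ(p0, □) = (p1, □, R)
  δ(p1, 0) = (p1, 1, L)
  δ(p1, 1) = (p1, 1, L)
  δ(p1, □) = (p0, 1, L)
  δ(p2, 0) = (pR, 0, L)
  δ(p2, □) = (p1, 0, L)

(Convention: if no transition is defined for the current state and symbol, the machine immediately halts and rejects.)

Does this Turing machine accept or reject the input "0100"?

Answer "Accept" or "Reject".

Execution trace:
Initial: [p0]0100
Step 1: δ(p0, 0) = (pR, 1, L) → [pR]□1100

The machine reaches the reject state pR and halts.

Answer: Reject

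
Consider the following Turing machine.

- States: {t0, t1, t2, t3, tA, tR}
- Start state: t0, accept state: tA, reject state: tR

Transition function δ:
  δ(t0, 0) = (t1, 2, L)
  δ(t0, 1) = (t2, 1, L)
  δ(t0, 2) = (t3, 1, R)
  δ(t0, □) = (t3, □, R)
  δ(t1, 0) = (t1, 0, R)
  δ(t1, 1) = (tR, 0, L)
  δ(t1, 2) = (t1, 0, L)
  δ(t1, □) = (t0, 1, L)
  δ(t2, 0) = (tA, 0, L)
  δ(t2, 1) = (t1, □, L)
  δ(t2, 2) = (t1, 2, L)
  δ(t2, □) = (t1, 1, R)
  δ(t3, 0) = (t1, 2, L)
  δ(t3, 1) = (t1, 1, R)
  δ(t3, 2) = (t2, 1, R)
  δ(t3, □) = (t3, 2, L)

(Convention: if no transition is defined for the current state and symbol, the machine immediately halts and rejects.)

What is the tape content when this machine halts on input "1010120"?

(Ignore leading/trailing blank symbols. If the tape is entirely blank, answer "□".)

Execution trace:
Initial: [t0]1010120
Step 1: δ(t0, 1) = (t2, 1, L) → [t2]□1010120
Step 2: δ(t2, □) = (t1, 1, R) → 1[t1]1010120
Step 3: δ(t1, 1) = (tR, 0, L) → [tR]10010120

The machine reaches the reject state tR and halts.

Final tape (ignoring leading/trailing blanks): 10010120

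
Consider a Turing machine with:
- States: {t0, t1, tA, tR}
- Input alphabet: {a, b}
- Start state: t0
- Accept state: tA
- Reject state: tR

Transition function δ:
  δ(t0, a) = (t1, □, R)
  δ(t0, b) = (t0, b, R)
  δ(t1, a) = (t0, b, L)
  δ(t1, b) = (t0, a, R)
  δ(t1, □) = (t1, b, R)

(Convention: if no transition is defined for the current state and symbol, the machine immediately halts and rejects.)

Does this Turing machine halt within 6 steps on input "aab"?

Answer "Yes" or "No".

Execution trace:
Initial: [t0]aab
Step 1: δ(t0, a) = (t1, □, R) → □[t1]ab
Step 2: δ(t1, a) = (t0, b, L) → [t0]□bb

No transition is defined for δ(t0, □). By convention the machine halts and rejects.
The machine halted after 2 steps (within the 6-step bound).

Answer: Yes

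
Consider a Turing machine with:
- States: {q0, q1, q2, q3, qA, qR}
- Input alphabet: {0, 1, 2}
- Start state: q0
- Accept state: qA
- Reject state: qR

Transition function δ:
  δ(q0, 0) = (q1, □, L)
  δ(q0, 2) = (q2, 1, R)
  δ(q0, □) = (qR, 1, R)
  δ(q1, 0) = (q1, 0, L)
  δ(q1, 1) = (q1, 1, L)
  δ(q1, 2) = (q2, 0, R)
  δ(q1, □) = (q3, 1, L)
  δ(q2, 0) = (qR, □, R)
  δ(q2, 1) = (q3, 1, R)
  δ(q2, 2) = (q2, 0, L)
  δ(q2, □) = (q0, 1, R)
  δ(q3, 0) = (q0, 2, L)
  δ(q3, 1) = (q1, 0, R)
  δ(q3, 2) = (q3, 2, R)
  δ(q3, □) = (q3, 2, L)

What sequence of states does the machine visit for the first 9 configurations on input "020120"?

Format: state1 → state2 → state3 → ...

Execution trace:
Initial: [q0]020120
Step 1: δ(q0, 0) = (q1, □, L) → [q1]□□20120
Step 2: δ(q1, □) = (q3, 1, L) → [q3]□1□20120
Step 3: δ(q3, □) = (q3, 2, L) → [q3]□21□20120
Step 4: δ(q3, □) = (q3, 2, L) → [q3]□221□20120
Step 5: δ(q3, □) = (q3, 2, L) → [q3]□2221□20120
Step 6: δ(q3, □) = (q3, 2, L) → [q3]□22221□20120
Step 7: δ(q3, □) = (q3, 2, L) → [q3]□222221□20120
Step 8: δ(q3, □) = (q3, 2, L) → [q3]□2222221□20120

State sequence: q0 → q1 → q3 → q3 → q3 → q3 → q3 → q3 → q3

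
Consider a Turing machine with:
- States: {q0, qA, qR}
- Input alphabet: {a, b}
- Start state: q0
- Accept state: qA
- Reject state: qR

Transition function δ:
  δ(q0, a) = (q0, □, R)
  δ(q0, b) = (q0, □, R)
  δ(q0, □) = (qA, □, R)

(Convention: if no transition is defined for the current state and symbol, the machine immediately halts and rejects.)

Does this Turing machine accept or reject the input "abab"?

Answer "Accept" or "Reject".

Execution trace:
Initial: [q0]abab
Step 1: δ(q0, a) = (q0, □, R) → □[q0]bab
Step 2: δ(q0, b) = (q0, □, R) → □□[q0]ab
Step 3: δ(q0, a) = (q0, □, R) → □□□[q0]b
Step 4: δ(q0, b) = (q0, □, R) → □□□□[q0]□
Step 5: δ(q0, □) = (qA, □, R) → □□□□□[qA]□

The machine reaches the accept state qA and halts.

Answer: Accept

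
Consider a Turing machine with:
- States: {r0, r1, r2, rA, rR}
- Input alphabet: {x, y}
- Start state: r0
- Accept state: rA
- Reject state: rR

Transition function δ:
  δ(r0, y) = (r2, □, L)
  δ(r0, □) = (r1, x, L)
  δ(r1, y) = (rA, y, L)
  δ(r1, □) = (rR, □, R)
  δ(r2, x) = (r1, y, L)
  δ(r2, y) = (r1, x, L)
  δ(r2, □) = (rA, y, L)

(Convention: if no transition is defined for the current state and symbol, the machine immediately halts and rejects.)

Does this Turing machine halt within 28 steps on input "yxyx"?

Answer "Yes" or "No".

Execution trace:
Initial: [r0]yxyx
Step 1: δ(r0, y) = (r2, □, L) → [r2]□□xyx
Step 2: δ(r2, □) = (rA, y, L) → [rA]□y□xyx

The machine reaches the accept state rA and halts.
The machine halted after 2 steps (within the 28-step bound).

Answer: Yes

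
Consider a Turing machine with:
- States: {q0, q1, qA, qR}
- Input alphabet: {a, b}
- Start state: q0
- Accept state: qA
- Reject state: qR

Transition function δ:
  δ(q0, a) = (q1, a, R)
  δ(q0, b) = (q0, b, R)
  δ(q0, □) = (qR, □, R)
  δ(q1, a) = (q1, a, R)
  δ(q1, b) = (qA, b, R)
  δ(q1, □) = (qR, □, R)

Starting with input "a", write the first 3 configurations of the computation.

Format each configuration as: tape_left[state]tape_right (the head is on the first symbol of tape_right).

Transitions applied:
Step 1: δ(q0, a) = (q1, a, R)
Step 2: δ(q1, □) = (qR, □, R)

The first 3 configurations are:
[q0]a ⊢ a[q1]□ ⊢ a□[qR]□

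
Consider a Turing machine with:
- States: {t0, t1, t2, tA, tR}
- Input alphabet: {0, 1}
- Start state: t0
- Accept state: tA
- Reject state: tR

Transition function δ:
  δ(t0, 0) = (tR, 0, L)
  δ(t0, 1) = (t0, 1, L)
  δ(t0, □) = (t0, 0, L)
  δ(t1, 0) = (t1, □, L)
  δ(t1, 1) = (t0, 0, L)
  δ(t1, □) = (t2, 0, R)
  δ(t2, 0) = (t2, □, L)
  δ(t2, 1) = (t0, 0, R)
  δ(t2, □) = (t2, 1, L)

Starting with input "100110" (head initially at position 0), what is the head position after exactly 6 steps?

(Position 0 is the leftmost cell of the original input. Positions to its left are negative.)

Execution trace (head position shown):
Step 0: [t0]100110  (head at position 0)
Step 1: move left → [t0]□100110  (head at position -1)
Step 2: move left → [t0]□0100110  (head at position -2)
Step 3: move left → [t0]□00100110  (head at position -3)
Step 4: move left → [t0]□000100110  (head at position -4)
Step 5: move left → [t0]□0000100110  (head at position -5)
Step 6: move left → [t0]□00000100110  (head at position -6)

After 6 steps, the head is at position -6.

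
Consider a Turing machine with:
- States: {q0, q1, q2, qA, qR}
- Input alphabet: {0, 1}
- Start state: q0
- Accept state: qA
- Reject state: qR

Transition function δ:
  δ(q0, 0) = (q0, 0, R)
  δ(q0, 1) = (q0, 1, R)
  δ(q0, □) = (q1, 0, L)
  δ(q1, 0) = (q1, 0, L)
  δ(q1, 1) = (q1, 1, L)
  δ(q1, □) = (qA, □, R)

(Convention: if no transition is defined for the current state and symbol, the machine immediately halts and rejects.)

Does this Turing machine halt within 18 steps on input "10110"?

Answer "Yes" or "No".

Execution trace:
Initial: [q0]10110
Step 1: δ(q0, 1) = (q0, 1, R) → 1[q0]0110
Step 2: δ(q0, 0) = (q0, 0, R) → 10[q0]110
Step 3: δ(q0, 1) = (q0, 1, R) → 101[q0]10
Step 4: δ(q0, 1) = (q0, 1, R) → 1011[q0]0
Step 5: δ(q0, 0) = (q0, 0, R) → 10110[q0]□
Step 6: δ(q0, □) = (q1, 0, L) → 1011[q1]00
Step 7: δ(q1, 0) = (q1, 0, L) → 101[q1]100
Step 8: δ(q1, 1) = (q1, 1, L) → 10[q1]1100
Step 9: δ(q1, 1) = (q1, 1, L) → 1[q1]01100
Step 10: δ(q1, 0) = (q1, 0, L) → [q1]101100
Step 11: δ(q1, 1) = (q1, 1, L) → [q1]□101100
Step 12: δ(q1, □) = (qA, □, R) → □[qA]101100

The machine reaches the accept state qA and halts.
The machine halted after 12 steps (within the 18-step bound).

Answer: Yes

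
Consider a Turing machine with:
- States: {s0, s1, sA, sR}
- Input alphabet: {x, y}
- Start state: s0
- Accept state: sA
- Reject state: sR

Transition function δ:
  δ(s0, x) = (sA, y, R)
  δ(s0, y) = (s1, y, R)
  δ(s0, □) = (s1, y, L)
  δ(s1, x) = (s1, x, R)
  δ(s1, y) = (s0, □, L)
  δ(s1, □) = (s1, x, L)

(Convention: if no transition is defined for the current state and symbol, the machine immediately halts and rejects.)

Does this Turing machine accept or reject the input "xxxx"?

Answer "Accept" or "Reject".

Execution trace:
Initial: [s0]xxxx
Step 1: δ(s0, x) = (sA, y, R) → y[sA]xxx

The machine reaches the accept state sA and halts.

Answer: Accept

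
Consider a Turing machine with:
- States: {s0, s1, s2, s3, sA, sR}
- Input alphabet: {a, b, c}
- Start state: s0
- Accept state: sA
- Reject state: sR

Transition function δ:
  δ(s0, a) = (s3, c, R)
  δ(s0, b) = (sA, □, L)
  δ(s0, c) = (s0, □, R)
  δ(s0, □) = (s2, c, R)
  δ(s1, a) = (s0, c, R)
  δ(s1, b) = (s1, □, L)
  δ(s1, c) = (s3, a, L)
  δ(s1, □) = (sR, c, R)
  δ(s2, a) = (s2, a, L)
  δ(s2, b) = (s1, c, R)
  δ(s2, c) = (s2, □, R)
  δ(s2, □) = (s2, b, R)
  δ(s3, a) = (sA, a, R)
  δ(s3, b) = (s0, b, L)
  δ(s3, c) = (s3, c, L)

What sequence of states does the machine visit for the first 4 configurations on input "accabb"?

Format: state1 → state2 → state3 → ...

Execution trace:
Initial: [s0]accabb
Step 1: δ(s0, a) = (s3, c, R) → c[s3]ccabb
Step 2: δ(s3, c) = (s3, c, L) → [s3]cccabb
Step 3: δ(s3, c) = (s3, c, L) → [s3]□cccabb

No transition is defined for δ(s3, □). By convention the machine halts and rejects.

State sequence: s0 → s3 → s3 → s3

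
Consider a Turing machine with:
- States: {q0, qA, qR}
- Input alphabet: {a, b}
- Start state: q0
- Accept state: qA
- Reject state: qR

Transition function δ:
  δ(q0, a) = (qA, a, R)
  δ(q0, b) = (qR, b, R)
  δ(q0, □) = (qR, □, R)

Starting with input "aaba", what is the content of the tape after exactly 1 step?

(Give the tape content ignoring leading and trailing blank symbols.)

Execution trace:
Initial: [q0]aaba
Step 1: δ(q0, a) = (qA, a, R) → a[qA]aba

The machine reaches the accept state qA and halts.

After 1 step, the tape (ignoring leading/trailing blanks) is: aaba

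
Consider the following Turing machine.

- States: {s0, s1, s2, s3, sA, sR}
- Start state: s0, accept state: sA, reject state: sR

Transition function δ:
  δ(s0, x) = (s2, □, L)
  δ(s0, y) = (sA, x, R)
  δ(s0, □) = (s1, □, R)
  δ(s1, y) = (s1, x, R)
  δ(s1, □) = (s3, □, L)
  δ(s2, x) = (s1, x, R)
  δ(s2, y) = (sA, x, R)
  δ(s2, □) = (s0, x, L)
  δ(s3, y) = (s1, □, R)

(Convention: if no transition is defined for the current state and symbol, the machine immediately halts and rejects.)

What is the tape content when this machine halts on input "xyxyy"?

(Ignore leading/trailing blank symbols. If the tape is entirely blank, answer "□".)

Execution trace:
Initial: [s0]xyxyy
Step 1: δ(s0, x) = (s2, □, L) → [s2]□□yxyy
Step 2: δ(s2, □) = (s0, x, L) → [s0]□x□yxyy
Step 3: δ(s0, □) = (s1, □, R) → □[s1]x□yxyy

No transition is defined for δ(s1, x). By convention the machine halts and rejects.

Final tape (ignoring leading/trailing blanks): x□yxyy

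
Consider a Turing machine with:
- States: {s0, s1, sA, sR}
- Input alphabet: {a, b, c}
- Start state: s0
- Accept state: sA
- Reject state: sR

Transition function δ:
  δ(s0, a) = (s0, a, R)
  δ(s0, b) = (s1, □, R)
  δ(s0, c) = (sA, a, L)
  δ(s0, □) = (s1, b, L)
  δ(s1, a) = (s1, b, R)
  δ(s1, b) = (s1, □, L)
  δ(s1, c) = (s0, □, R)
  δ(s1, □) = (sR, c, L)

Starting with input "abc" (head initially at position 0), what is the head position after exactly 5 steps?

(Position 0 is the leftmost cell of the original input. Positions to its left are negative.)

Execution trace (head position shown):
Step 0: [s0]abc  (head at position 0)
Step 1: move right → a[s0]bc  (head at position 1)
Step 2: move right → a□[s1]c  (head at position 2)
Step 3: move right → a□□[s0]□  (head at position 3)
Step 4: move left → a□[s1]□b  (head at position 2)
Step 5: move left → a[sR]□cb  (head at position 1)

After 5 steps, the head is at position 1.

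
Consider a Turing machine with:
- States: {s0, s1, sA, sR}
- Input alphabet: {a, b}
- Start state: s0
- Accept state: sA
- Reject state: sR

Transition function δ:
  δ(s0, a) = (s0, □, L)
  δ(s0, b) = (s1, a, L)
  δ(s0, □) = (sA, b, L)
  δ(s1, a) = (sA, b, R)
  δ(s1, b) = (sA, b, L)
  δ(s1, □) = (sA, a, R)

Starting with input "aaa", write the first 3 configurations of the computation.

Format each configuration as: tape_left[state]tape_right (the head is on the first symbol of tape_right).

Transitions applied:
Step 1: δ(s0, a) = (s0, □, L)
Step 2: δ(s0, □) = (sA, b, L)

The first 3 configurations are:
[s0]aaa ⊢ [s0]□□aa ⊢ [sA]□b□aa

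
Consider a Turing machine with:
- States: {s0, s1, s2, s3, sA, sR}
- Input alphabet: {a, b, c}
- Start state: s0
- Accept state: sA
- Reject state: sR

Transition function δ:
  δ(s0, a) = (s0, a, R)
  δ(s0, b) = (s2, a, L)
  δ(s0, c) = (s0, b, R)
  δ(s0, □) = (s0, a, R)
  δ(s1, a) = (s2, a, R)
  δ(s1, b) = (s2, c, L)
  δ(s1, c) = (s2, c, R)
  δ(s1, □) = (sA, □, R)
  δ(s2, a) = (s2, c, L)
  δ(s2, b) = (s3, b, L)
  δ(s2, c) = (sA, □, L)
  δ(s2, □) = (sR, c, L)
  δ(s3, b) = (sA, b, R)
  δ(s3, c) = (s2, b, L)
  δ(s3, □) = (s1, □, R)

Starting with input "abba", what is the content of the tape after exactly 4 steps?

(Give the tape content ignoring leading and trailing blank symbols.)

Execution trace:
Initial: [s0]abba
Step 1: δ(s0, a) = (s0, a, R) → a[s0]bba
Step 2: δ(s0, b) = (s2, a, L) → [s2]aaba
Step 3: δ(s2, a) = (s2, c, L) → [s2]□caba
Step 4: δ(s2, □) = (sR, c, L) → [sR]□ccaba

The machine reaches the reject state sR and halts.

After 4 steps, the tape (ignoring leading/trailing blanks) is: ccaba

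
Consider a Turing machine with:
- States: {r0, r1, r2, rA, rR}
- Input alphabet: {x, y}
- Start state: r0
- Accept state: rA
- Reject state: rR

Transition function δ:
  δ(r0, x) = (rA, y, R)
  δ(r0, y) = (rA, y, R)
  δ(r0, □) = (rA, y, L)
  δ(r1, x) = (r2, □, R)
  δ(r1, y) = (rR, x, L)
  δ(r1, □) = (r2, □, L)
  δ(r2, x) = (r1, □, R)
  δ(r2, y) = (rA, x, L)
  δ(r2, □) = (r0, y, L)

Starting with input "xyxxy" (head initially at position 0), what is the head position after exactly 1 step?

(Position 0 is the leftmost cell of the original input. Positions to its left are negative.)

Execution trace (head position shown):
Step 0: [r0]xyxxy  (head at position 0)
Step 1: move right → y[rA]yxxy  (head at position 1)

After 1 step, the head is at position 1.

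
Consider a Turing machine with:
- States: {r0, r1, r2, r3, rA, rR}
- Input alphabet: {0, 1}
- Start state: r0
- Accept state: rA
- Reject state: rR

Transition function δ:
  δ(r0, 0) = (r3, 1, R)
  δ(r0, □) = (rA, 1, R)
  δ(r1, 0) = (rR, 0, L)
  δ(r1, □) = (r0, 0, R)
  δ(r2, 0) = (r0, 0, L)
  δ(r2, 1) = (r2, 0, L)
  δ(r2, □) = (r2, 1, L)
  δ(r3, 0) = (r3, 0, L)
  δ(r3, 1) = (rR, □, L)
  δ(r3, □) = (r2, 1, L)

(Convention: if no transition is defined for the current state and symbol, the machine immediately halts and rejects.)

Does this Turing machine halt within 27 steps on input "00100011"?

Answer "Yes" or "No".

Execution trace:
Initial: [r0]00100011
Step 1: δ(r0, 0) = (r3, 1, R) → 1[r3]0100011
Step 2: δ(r3, 0) = (r3, 0, L) → [r3]10100011
Step 3: δ(r3, 1) = (rR, □, L) → [rR]□□0100011

The machine reaches the reject state rR and halts.
The machine halted after 3 steps (within the 27-step bound).

Answer: Yes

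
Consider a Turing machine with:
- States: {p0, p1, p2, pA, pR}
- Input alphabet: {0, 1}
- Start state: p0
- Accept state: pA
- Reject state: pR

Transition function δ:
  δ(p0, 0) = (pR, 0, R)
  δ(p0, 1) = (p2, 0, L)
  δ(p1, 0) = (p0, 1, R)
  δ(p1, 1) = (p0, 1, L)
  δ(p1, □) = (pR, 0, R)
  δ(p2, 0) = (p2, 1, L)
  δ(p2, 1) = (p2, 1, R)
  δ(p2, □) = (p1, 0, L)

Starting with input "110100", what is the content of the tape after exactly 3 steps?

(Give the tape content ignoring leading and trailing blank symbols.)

Execution trace:
Initial: [p0]110100
Step 1: δ(p0, 1) = (p2, 0, L) → [p2]□010100
Step 2: δ(p2, □) = (p1, 0, L) → [p1]□0010100
Step 3: δ(p1, □) = (pR, 0, R) → 0[pR]0010100

The machine reaches the reject state pR and halts.

After 3 steps, the tape (ignoring leading/trailing blanks) is: 00010100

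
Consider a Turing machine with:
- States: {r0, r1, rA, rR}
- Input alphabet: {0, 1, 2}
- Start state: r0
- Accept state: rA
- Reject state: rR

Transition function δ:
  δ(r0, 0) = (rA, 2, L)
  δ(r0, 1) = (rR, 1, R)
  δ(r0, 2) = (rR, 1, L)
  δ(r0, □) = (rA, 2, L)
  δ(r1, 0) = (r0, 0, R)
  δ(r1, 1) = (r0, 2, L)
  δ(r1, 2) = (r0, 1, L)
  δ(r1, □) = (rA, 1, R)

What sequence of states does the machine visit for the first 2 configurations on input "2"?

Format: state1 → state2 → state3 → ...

Execution trace:
Initial: [r0]2
Step 1: δ(r0, 2) = (rR, 1, L) → [rR]□1

The machine reaches the reject state rR and halts.

State sequence: r0 → rR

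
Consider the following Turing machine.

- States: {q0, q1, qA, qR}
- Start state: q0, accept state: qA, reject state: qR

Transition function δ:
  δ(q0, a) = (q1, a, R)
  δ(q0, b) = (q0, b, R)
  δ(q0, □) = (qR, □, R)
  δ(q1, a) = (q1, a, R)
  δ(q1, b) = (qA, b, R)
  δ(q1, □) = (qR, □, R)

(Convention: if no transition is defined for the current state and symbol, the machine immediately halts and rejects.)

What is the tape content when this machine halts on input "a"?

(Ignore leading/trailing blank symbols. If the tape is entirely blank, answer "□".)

Execution trace:
Initial: [q0]a
Step 1: δ(q0, a) = (q1, a, R) → a[q1]□
Step 2: δ(q1, □) = (qR, □, R) → a□[qR]□

The machine reaches the reject state qR and halts.

Final tape (ignoring leading/trailing blanks): a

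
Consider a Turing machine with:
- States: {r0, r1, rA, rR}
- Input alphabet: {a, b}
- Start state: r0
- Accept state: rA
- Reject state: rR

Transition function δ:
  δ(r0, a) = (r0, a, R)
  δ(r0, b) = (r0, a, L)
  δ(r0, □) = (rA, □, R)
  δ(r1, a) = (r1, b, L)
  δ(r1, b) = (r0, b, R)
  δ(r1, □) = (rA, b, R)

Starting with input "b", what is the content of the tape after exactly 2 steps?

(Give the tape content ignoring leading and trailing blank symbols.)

Execution trace:
Initial: [r0]b
Step 1: δ(r0, b) = (r0, a, L) → [r0]□a
Step 2: δ(r0, □) = (rA, □, R) → □[rA]a

The machine reaches the accept state rA and halts.

After 2 steps, the tape (ignoring leading/trailing blanks) is: a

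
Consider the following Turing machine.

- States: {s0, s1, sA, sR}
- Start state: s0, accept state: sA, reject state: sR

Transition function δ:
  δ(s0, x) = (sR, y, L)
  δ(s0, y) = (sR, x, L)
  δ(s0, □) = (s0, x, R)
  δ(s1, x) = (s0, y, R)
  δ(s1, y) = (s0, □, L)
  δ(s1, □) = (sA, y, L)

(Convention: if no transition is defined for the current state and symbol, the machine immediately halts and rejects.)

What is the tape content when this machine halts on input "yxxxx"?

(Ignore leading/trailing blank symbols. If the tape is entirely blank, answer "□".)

Execution trace:
Initial: [s0]yxxxx
Step 1: δ(s0, y) = (sR, x, L) → [sR]□xxxxx

The machine reaches the reject state sR and halts.

Final tape (ignoring leading/trailing blanks): xxxxx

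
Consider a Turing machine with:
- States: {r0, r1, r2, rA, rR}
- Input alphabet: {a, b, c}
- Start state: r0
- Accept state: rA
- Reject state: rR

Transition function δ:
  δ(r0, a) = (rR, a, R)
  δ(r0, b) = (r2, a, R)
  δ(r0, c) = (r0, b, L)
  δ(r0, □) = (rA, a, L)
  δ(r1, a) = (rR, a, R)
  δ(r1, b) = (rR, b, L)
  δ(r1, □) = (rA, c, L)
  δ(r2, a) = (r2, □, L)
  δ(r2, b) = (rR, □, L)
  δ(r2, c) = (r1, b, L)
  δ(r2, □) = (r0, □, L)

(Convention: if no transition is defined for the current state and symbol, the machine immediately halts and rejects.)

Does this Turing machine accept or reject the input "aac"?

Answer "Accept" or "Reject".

Execution trace:
Initial: [r0]aac
Step 1: δ(r0, a) = (rR, a, R) → a[rR]ac

The machine reaches the reject state rR and halts.

Answer: Reject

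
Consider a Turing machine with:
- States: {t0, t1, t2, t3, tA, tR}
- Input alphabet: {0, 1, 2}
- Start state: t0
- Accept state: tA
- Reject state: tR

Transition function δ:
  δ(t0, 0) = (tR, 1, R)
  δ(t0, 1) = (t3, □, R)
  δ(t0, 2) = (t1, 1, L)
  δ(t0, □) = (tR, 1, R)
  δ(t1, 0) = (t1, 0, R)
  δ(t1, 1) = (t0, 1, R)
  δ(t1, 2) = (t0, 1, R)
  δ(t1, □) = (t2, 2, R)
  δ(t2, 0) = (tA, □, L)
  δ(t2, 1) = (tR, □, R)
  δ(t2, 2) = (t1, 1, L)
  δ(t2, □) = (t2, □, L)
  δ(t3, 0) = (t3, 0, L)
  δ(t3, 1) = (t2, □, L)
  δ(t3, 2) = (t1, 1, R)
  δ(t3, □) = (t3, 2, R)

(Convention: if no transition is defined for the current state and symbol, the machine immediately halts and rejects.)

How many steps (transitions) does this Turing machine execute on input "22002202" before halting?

Execution trace:
Initial: [t0]22002202
Step 1: δ(t0, 2) = (t1, 1, L) → [t1]□12002202
Step 2: δ(t1, □) = (t2, 2, R) → 2[t2]12002202
Step 3: δ(t2, 1) = (tR, □, R) → 2□[tR]2002202

The machine reaches the reject state tR and halts.

The machine executed 3 steps before halting.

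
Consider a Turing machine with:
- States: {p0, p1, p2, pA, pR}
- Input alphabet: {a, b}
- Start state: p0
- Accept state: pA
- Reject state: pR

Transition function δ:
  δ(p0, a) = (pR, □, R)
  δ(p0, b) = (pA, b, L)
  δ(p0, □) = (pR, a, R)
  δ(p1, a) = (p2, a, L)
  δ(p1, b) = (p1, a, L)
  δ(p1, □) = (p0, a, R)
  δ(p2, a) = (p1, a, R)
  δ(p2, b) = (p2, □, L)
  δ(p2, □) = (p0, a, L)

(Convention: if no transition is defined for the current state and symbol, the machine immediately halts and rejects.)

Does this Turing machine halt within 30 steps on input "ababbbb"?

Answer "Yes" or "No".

Execution trace:
Initial: [p0]ababbbb
Step 1: δ(p0, a) = (pR, □, R) → □[pR]babbbb

The machine reaches the reject state pR and halts.
The machine halted after 1 step (within the 30-step bound).

Answer: Yes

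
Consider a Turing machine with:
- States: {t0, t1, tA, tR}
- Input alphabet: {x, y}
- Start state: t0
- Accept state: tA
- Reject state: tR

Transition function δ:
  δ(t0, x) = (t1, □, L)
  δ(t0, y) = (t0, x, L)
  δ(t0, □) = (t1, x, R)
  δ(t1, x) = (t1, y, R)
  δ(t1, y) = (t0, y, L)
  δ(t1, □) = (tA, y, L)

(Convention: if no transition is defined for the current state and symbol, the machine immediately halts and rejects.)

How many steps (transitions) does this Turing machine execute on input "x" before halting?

Execution trace:
Initial: [t0]x
Step 1: δ(t0, x) = (t1, □, L) → [t1]□□
Step 2: δ(t1, □) = (tA, y, L) → [tA]□y□

The machine reaches the accept state tA and halts.

The machine executed 2 steps before halting.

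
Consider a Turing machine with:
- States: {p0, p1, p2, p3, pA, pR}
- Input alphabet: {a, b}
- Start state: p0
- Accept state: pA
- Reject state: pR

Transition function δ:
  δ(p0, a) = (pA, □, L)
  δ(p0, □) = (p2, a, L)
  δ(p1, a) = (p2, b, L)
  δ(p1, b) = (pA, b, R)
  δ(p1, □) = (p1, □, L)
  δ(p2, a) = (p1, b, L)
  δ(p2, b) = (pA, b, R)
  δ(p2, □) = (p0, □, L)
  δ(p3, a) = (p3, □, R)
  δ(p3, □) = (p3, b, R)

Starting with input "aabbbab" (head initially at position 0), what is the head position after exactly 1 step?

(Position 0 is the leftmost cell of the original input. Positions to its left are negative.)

Execution trace (head position shown):
Step 0: [p0]aabbbab  (head at position 0)
Step 1: move left → [pA]□□abbbab  (head at position -1)

After 1 step, the head is at position -1.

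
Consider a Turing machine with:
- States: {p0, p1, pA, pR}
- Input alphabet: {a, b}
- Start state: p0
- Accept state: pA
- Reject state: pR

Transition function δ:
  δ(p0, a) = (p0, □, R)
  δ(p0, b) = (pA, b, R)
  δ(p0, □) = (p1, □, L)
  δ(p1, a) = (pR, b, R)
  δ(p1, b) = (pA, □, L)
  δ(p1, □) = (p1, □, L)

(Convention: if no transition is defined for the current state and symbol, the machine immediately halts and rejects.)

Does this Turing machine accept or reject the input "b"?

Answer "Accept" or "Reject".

Execution trace:
Initial: [p0]b
Step 1: δ(p0, b) = (pA, b, R) → b[pA]□

The machine reaches the accept state pA and halts.

Answer: Accept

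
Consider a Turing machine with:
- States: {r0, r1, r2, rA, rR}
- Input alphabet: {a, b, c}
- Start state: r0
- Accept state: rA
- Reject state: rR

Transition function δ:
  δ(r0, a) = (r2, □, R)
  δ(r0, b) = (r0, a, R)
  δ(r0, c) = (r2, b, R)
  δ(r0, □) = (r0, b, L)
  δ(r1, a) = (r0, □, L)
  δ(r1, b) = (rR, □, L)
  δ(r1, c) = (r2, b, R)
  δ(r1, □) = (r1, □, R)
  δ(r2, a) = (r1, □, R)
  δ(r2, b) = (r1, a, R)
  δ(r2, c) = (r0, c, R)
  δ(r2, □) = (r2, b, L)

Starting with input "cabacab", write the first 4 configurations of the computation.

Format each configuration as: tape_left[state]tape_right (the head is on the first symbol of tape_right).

Transitions applied:
Step 1: δ(r0, c) = (r2, b, R)
Step 2: δ(r2, a) = (r1, □, R)
Step 3: δ(r1, b) = (rR, □, L)

The first 4 configurations are:
[r0]cabacab ⊢ b[r2]abacab ⊢ b□[r1]bacab ⊢ b[rR]□□acab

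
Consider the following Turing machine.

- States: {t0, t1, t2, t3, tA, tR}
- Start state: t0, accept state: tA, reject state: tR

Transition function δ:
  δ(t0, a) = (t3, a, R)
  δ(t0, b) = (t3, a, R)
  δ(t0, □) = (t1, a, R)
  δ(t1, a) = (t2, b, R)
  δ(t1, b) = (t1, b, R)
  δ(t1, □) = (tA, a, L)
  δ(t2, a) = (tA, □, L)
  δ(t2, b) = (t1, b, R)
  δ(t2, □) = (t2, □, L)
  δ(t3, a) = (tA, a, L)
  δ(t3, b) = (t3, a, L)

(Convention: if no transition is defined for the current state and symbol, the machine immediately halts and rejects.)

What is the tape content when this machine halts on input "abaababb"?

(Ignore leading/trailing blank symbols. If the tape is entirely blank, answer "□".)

Execution trace:
Initial: [t0]abaababb
Step 1: δ(t0, a) = (t3, a, R) → a[t3]baababb
Step 2: δ(t3, b) = (t3, a, L) → [t3]aaaababb
Step 3: δ(t3, a) = (tA, a, L) → [tA]□aaaababb

The machine reaches the accept state tA and halts.

Final tape (ignoring leading/trailing blanks): aaaababb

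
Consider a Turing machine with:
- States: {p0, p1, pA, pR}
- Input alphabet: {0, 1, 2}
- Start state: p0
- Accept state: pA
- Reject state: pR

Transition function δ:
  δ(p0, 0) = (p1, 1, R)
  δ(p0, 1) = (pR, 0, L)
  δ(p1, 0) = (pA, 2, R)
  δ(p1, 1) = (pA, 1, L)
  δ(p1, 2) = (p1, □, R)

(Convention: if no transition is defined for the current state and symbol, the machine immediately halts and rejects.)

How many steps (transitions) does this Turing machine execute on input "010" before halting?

Execution trace:
Initial: [p0]010
Step 1: δ(p0, 0) = (p1, 1, R) → 1[p1]10
Step 2: δ(p1, 1) = (pA, 1, L) → [pA]110

The machine reaches the accept state pA and halts.

The machine executed 2 steps before halting.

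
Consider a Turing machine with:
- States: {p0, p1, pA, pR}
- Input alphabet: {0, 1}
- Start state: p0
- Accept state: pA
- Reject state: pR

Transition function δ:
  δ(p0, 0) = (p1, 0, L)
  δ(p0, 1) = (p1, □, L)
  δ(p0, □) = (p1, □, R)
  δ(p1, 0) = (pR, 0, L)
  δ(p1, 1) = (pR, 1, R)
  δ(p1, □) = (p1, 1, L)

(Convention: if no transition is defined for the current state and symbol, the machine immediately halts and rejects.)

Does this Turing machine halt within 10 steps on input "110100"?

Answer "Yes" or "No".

Execution trace:
Initial: [p0]110100
Step 1: δ(p0, 1) = (p1, □, L) → [p1]□□10100
Step 2: δ(p1, □) = (p1, 1, L) → [p1]□1□10100
Step 3: δ(p1, □) = (p1, 1, L) → [p1]□11□10100
Step 4: δ(p1, □) = (p1, 1, L) → [p1]□111□10100
Step 5: δ(p1, □) = (p1, 1, L) → [p1]□1111□10100
Step 6: δ(p1, □) = (p1, 1, L) → [p1]□11111□10100
Step 7: δ(p1, □) = (p1, 1, L) → [p1]□111111□10100
Step 8: δ(p1, □) = (p1, 1, L) → [p1]□1111111□10100
Step 9: δ(p1, □) = (p1, 1, L) → [p1]□11111111□10100
Step 10: δ(p1, □) = (p1, 1, L) → [p1]□111111111□10100

The machine has not reached a halting state after 10 steps.
The machine did not halt within the 10-step bound.

Answer: No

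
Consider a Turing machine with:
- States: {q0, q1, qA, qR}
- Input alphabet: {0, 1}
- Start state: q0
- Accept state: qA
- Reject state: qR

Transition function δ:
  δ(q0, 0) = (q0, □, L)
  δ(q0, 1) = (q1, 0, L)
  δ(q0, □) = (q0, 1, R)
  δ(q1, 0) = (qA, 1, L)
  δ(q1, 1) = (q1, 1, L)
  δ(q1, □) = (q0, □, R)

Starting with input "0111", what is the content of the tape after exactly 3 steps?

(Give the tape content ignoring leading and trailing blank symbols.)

Execution trace:
Initial: [q0]0111
Step 1: δ(q0, 0) = (q0, □, L) → [q0]□□111
Step 2: δ(q0, □) = (q0, 1, R) → 1[q0]□111
Step 3: δ(q0, □) = (q0, 1, R) → 11[q0]111

After 3 steps, the tape (ignoring leading/trailing blanks) is: 11111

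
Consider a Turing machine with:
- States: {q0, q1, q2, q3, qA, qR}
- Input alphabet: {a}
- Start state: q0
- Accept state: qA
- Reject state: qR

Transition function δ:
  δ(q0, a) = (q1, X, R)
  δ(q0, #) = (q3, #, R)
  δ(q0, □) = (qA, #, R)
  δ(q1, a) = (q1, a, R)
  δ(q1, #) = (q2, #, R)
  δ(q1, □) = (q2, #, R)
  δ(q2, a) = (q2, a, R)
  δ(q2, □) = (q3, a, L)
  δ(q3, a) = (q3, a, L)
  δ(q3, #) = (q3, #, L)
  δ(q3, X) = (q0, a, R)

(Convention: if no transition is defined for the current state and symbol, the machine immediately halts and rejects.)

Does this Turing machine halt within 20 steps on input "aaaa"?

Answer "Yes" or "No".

Execution trace:
Initial: [q0]aaaa
Step 1: δ(q0, a) = (q1, X, R) → X[q1]aaa
Step 2: δ(q1, a) = (q1, a, R) → Xa[q1]aa
Step 3: δ(q1, a) = (q1, a, R) → Xaa[q1]a
Step 4: δ(q1, a) = (q1, a, R) → Xaaa[q1]□
Step 5: δ(q1, □) = (q2, #, R) → Xaaa#[q2]□
Step 6: δ(q2, □) = (q3, a, L) → Xaaa[q3]#a
Step 7: δ(q3, #) = (q3, #, L) → Xaa[q3]a#a
Step 8: δ(q3, a) = (q3, a, L) → Xa[q3]aa#a
Step 9: δ(q3, a) = (q3, a, L) → X[q3]aaa#a
Step 10: δ(q3, a) = (q3, a, L) → [q3]Xaaa#a
Step 11: δ(q3, X) = (q0, a, R) → a[q0]aaa#a
Step 12: δ(q0, a) = (q1, X, R) → aX[q1]aa#a
Step 13: δ(q1, a) = (q1, a, R) → aXa[q1]a#a
Step 14: δ(q1, a) = (q1, a, R) → aXaa[q1]#a
Step 15: δ(q1, #) = (q2, #, R) → aXaa#[q2]a
Step 16: δ(q2, a) = (q2, a, R) → aXaa#a[q2]□
Step 17: δ(q2, □) = (q3, a, L) → aXaa#[q3]aa
Step 18: δ(q3, a) = (q3, a, L) → aXaa[q3]#aa
Step 19: δ(q3, #) = (q3, #, L) → aXa[q3]a#aa
Step 20: δ(q3, a) = (q3, a, L) → aX[q3]aa#aa

The machine has not reached a halting state after 20 steps.
The machine did not halt within the 20-step bound.

Answer: No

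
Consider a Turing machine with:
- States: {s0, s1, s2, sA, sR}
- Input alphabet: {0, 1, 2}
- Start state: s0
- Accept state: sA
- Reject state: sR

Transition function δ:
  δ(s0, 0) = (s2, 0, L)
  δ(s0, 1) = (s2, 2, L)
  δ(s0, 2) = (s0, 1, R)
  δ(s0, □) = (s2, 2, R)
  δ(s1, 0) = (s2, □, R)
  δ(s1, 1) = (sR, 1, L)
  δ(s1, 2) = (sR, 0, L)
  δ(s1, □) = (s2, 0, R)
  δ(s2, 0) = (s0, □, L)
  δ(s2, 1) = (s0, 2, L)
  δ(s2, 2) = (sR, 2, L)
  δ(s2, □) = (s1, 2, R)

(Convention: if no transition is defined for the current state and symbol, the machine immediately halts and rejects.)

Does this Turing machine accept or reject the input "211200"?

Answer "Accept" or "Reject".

Execution trace:
Initial: [s0]211200
Step 1: δ(s0, 2) = (s0, 1, R) → 1[s0]11200
Step 2: δ(s0, 1) = (s2, 2, L) → [s2]121200
Step 3: δ(s2, 1) = (s0, 2, L) → [s0]□221200
Step 4: δ(s0, □) = (s2, 2, R) → 2[s2]221200
Step 5: δ(s2, 2) = (sR, 2, L) → [sR]2221200

The machine reaches the reject state sR and halts.

Answer: Reject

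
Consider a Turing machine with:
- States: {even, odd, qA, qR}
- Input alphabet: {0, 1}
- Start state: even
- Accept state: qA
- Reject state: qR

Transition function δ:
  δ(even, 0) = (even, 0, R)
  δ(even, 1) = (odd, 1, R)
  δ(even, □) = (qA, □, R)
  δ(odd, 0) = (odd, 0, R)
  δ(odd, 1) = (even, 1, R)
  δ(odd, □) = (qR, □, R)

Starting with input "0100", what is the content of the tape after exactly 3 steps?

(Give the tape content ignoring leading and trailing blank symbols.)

Execution trace:
Initial: [even]0100
Step 1: δ(even, 0) = (even, 0, R) → 0[even]100
Step 2: δ(even, 1) = (odd, 1, R) → 01[odd]00
Step 3: δ(odd, 0) = (odd, 0, R) → 010[odd]0

After 3 steps, the tape (ignoring leading/trailing blanks) is: 0100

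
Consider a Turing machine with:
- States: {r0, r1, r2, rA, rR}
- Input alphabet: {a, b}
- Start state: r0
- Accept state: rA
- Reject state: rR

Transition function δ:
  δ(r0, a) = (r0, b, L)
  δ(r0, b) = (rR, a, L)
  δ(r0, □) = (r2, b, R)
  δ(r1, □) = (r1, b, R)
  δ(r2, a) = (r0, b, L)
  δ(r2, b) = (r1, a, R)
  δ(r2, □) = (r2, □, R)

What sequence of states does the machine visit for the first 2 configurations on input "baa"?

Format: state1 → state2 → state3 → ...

Execution trace:
Initial: [r0]baa
Step 1: δ(r0, b) = (rR, a, L) → [rR]□aaa

The machine reaches the reject state rR and halts.

State sequence: r0 → rR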